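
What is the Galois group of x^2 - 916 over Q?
Gal(K/Q) = Z/2Z (cyclic of order 2)

x^2 - 916 is irreducible over Q since 916 is not a rational square. The splitting field Q(sqrt(916)) has degree 2 over Q, and its unique nontrivial automorphism is sqrt(916) ↦ -sqrt(916). Hence Gal(Q(sqrt(916))/Q) = Z/2Z.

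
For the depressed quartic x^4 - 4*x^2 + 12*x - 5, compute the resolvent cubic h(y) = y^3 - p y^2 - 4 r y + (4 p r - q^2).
h(y) = y^3 + 4*y^2 + 20*y - 64

Identify coefficients: p = -4, q = 12, r = -5.
Plug into h(y) = y^3 - p y^2 - 4 r y + (4 p r - q^2):
  h(y) = y^3 - (-4) y^2 - 4*(-5) y + (4*(-4)*(-5) - (12)^2)
       = y^3 + (4) y^2 + (20) y + (-64).
Simplifying: h(y) = y^3 + 4*y^2 + 20*y - 64.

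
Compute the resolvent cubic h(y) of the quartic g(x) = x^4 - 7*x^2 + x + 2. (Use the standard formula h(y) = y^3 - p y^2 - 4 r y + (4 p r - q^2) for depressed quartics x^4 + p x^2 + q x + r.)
h(y) = y^3 + 7*y^2 - 8*y - 57

Identify coefficients: p = -7, q = 1, r = 2.
Plug into h(y) = y^3 - p y^2 - 4 r y + (4 p r - q^2):
  h(y) = y^3 - (-7) y^2 - 4*(2) y + (4*(-7)*(2) - (1)^2)
       = y^3 + (7) y^2 + (-8) y + (-57).
Simplifying: h(y) = y^3 + 7*y^2 - 8*y - 57.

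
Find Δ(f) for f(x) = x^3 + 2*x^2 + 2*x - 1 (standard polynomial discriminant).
Δ = -83

For x^3 + a x^2 + b x + c the discriminant is Δ = 18 a b c - 4 a^3 c + a^2 b^2 - 4 b^3 - 27 c^2.
Plug a = 2, b = 2, c = -1:
  18*(2)*(2)*(-1) - 4*(2)^3*(-1) + (2)^2*(2)^2 - 4*(2)^3 - 27*(-1)^2
  = -72 + (32) + 16 + (-32) + (-27)
  = -83.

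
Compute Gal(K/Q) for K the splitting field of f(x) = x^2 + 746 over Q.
Gal(K/Q) = Z/2Z (cyclic of order 2)

x^2 + 746 is irreducible over Q since -746 is not a rational square. The splitting field Q(sqrt(-746)) has degree 2 over Q, and its unique nontrivial automorphism is sqrt(-746) ↦ -sqrt(-746). Hence Gal(Q(sqrt(-746))/Q) = Z/2Z.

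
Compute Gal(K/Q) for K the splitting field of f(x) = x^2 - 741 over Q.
Gal(K/Q) = Z/2Z (cyclic of order 2)

x^2 - 741 is irreducible over Q since 741 is not a rational square. The splitting field Q(sqrt(741)) has degree 2 over Q, and its unique nontrivial automorphism is sqrt(741) ↦ -sqrt(741). Hence Gal(Q(sqrt(741))/Q) = Z/2Z.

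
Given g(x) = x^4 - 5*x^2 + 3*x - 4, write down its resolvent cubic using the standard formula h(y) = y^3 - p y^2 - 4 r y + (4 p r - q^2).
h(y) = y^3 + 5*y^2 + 16*y + 71

Identify coefficients: p = -5, q = 3, r = -4.
Plug into h(y) = y^3 - p y^2 - 4 r y + (4 p r - q^2):
  h(y) = y^3 - (-5) y^2 - 4*(-4) y + (4*(-5)*(-4) - (3)^2)
       = y^3 + (5) y^2 + (16) y + (71).
Simplifying: h(y) = y^3 + 5*y^2 + 16*y + 71.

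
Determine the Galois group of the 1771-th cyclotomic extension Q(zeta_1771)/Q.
|Gal(Q(zeta_1771)/Q)| = phi(1771) = 1320; group ≅ (Z/1771Z)^* ≅ Z/6Z × Z/10Z × Z/22Z

The n-th cyclotomic polynomial Φ_1771(x) is the minimal polynomial of zeta_1771 over Q and has degree phi(1771) = 1320. So Q(zeta_1771) is a degree-1320 Galois extension with Galois group (Z/1771Z)^*. By CRT, (Z/1771Z)^* ≅ (Z/7Z)^* × (Z/11Z)^* × (Z/23Z)^*. Each prime-power unit group is (Z/7Z)^* ≅ Z/6Z; (Z/11Z)^* ≅ Z/10Z; (Z/23Z)^* ≅ Z/22Z. Hence Gal(Q(zeta_1771)/Q) ≅ Z/6Z × Z/10Z × Z/22Z.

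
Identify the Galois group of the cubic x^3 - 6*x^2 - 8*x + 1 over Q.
Gal(K/Q) = S_3 (symmetric group of order 6)

Compute the discriminant of x^3 + (-6)*x^2 + (-8)*x + (1): Δ = 6053. Since Δ is not a rational square, the Galois group is not contained in A_3; it must be the full S_3 (irreducibility of the cubic rules out anything smaller).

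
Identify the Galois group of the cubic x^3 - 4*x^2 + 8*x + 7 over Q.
Gal(K/Q) = S_3 (symmetric group of order 6)

Compute the discriminant of x^3 + (-4)*x^2 + (8)*x + (7): Δ = -4587. Since Δ is not a rational square, the Galois group is not contained in A_3; it must be the full S_3 (irreducibility of the cubic rules out anything smaller).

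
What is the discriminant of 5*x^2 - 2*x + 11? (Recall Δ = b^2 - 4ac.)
Δ = -216

For a quadratic a x^2 + b x + c the discriminant is Δ = b^2 - 4ac = (-2)^2 - 4*(5)*(11) = 4 - (220) = -216.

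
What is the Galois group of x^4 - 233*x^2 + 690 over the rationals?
Gal(K/Q) = V_4 (Klein four-group, Z/2Z × Z/2Z)

f factors as (x^2 - 3)(x^2 - 230), so the splitting field is K = Q(sqrt(3), sqrt(230)). The elements 3, 230, 690 are all non-squares in Q, so sqrt(3) and sqrt(230) generate independent quadratic extensions. Thus [K:Q] = 4 and Gal(K/Q) is generated by the two order-2 automorphisms sqrt(3) ↦ -sqrt(3) and sqrt(230) ↦ -sqrt(230), giving V_4.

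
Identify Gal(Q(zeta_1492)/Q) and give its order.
|Gal(Q(zeta_1492)/Q)| = phi(1492) = 744; group ≅ (Z/1492Z)^* ≅ Z/2Z × Z/372Z

The n-th cyclotomic polynomial Φ_1492(x) is the minimal polynomial of zeta_1492 over Q and has degree phi(1492) = 744. So Q(zeta_1492) is a degree-744 Galois extension with Galois group (Z/1492Z)^*. By CRT, (Z/1492Z)^* ≅ (Z/4Z)^* × (Z/373Z)^*. Each prime-power unit group is (Z/4Z)^* ≅ Z/2Z; (Z/373Z)^* ≅ Z/372Z. Hence Gal(Q(zeta_1492)/Q) ≅ Z/2Z × Z/372Z.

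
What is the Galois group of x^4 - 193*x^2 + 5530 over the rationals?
Gal(K/Q) = V_4 (Klein four-group, Z/2Z × Z/2Z)

f factors as (x^2 - 35)(x^2 - 158), so the splitting field is K = Q(sqrt(35), sqrt(158)). The elements 35, 158, 5530 are all non-squares in Q, so sqrt(35) and sqrt(158) generate independent quadratic extensions. Thus [K:Q] = 4 and Gal(K/Q) is generated by the two order-2 automorphisms sqrt(35) ↦ -sqrt(35) and sqrt(158) ↦ -sqrt(158), giving V_4.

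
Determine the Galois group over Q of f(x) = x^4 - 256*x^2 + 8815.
Gal(K/Q) = V_4 (Klein four-group, Z/2Z × Z/2Z)

f factors as (x^2 - 215)(x^2 - 41), so the splitting field is K = Q(sqrt(215), sqrt(41)). The elements 215, 41, 8815 are all non-squares in Q, so sqrt(215) and sqrt(41) generate independent quadratic extensions. Thus [K:Q] = 4 and Gal(K/Q) is generated by the two order-2 automorphisms sqrt(215) ↦ -sqrt(215) and sqrt(41) ↦ -sqrt(41), giving V_4.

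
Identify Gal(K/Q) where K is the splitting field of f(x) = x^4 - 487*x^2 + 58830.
Gal(K/Q) = V_4 (Klein four-group, Z/2Z × Z/2Z)

f factors as (x^2 - 265)(x^2 - 222), so the splitting field is K = Q(sqrt(265), sqrt(222)). The elements 265, 222, 58830 are all non-squares in Q, so sqrt(265) and sqrt(222) generate independent quadratic extensions. Thus [K:Q] = 4 and Gal(K/Q) is generated by the two order-2 automorphisms sqrt(265) ↦ -sqrt(265) and sqrt(222) ↦ -sqrt(222), giving V_4.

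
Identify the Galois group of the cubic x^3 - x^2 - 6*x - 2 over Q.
Gal(K/Q) = S_3 (symmetric group of order 6)

Compute the discriminant of x^3 + (-1)*x^2 + (-6)*x + (-2): Δ = 568. Since Δ is not a rational square, the Galois group is not contained in A_3; it must be the full S_3 (irreducibility of the cubic rules out anything smaller).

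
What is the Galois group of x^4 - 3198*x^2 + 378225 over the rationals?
Gal(K/Q) = Z/2Z (cyclic of order 2)

f factors as (x^2 - 3075)(x^2 - 123), so the splitting field is K = Q(sqrt(3075), sqrt(123)). The squarefree part of 3075 is 123 and the squarefree part of 123 is also 123, so sqrt(3075) and sqrt(123) are both rational multiples of sqrt(123). Hence Q(sqrt(3075)) = Q(sqrt(123)) = Q(sqrt(123)), and the splitting field collapses to a single degree-2 extension with Galois group Z/2Z.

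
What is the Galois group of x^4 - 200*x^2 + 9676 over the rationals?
Gal(K/Q) = V_4 (Klein four-group, Z/2Z × Z/2Z)

f factors as (x^2 - 118)(x^2 - 82), so the splitting field is K = Q(sqrt(118), sqrt(82)). The elements 118, 82, 9676 are all non-squares in Q, so sqrt(118) and sqrt(82) generate independent quadratic extensions. Thus [K:Q] = 4 and Gal(K/Q) is generated by the two order-2 automorphisms sqrt(118) ↦ -sqrt(118) and sqrt(82) ↦ -sqrt(82), giving V_4.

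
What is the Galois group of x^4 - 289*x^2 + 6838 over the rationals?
Gal(K/Q) = V_4 (Klein four-group, Z/2Z × Z/2Z)

f factors as (x^2 - 26)(x^2 - 263), so the splitting field is K = Q(sqrt(26), sqrt(263)). The elements 26, 263, 6838 are all non-squares in Q, so sqrt(26) and sqrt(263) generate independent quadratic extensions. Thus [K:Q] = 4 and Gal(K/Q) is generated by the two order-2 automorphisms sqrt(26) ↦ -sqrt(26) and sqrt(263) ↦ -sqrt(263), giving V_4.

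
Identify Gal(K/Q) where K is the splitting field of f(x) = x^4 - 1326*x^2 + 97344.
Gal(K/Q) = Z/2Z (cyclic of order 2)

f factors as (x^2 - 78)(x^2 - 1248), so the splitting field is K = Q(sqrt(78), sqrt(1248)). The squarefree part of 78 is 78 and the squarefree part of 1248 is also 78, so sqrt(78) and sqrt(1248) are both rational multiples of sqrt(78). Hence Q(sqrt(78)) = Q(sqrt(1248)) = Q(sqrt(78)), and the splitting field collapses to a single degree-2 extension with Galois group Z/2Z.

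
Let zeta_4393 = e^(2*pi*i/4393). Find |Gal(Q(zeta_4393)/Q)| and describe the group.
|Gal(Q(zeta_4393)/Q)| = phi(4393) = 4180; group ≅ (Z/4393Z)^* ≅ Z/22Z × Z/190Z

The n-th cyclotomic polynomial Φ_4393(x) is the minimal polynomial of zeta_4393 over Q and has degree phi(4393) = 4180. So Q(zeta_4393) is a degree-4180 Galois extension with Galois group (Z/4393Z)^*. By CRT, (Z/4393Z)^* ≅ (Z/23Z)^* × (Z/191Z)^*. Each prime-power unit group is (Z/23Z)^* ≅ Z/22Z; (Z/191Z)^* ≅ Z/190Z. Hence Gal(Q(zeta_4393)/Q) ≅ Z/22Z × Z/190Z.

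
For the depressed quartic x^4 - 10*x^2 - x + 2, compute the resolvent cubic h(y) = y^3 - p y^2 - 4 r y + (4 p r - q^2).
h(y) = y^3 + 10*y^2 - 8*y - 81

Identify coefficients: p = -10, q = -1, r = 2.
Plug into h(y) = y^3 - p y^2 - 4 r y + (4 p r - q^2):
  h(y) = y^3 - (-10) y^2 - 4*(2) y + (4*(-10)*(2) - (-1)^2)
       = y^3 + (10) y^2 + (-8) y + (-81).
Simplifying: h(y) = y^3 + 10*y^2 - 8*y - 81.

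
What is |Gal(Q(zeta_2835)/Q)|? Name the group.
|Gal(Q(zeta_2835)/Q)| = phi(2835) = 1296; group ≅ (Z/2835Z)^* ≅ Z/4Z × Z/6Z × Z/54Z

The n-th cyclotomic polynomial Φ_2835(x) is the minimal polynomial of zeta_2835 over Q and has degree phi(2835) = 1296. So Q(zeta_2835) is a degree-1296 Galois extension with Galois group (Z/2835Z)^*. By CRT, (Z/2835Z)^* ≅ (Z/81Z)^* × (Z/5Z)^* × (Z/7Z)^*. Each prime-power unit group is (Z/81Z)^* ≅ Z/54Z; (Z/5Z)^* ≅ Z/4Z; (Z/7Z)^* ≅ Z/6Z. Hence Gal(Q(zeta_2835)/Q) ≅ Z/4Z × Z/6Z × Z/54Z.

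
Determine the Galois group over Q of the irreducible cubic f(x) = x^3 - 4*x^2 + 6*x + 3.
Gal(K/Q) = S_3 (symmetric group of order 6)

Compute the discriminant of x^3 + (-4)*x^2 + (6)*x + (3): Δ = -1059. Since Δ is not a rational square, the Galois group is not contained in A_3; it must be the full S_3 (irreducibility of the cubic rules out anything smaller).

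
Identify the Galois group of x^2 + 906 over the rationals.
Gal(K/Q) = Z/2Z (cyclic of order 2)

x^2 + 906 is irreducible over Q since -906 is not a rational square. The splitting field Q(sqrt(-906)) has degree 2 over Q, and its unique nontrivial automorphism is sqrt(-906) ↦ -sqrt(-906). Hence Gal(Q(sqrt(-906))/Q) = Z/2Z.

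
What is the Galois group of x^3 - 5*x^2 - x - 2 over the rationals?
Gal(K/Q) = S_3 (symmetric group of order 6)

Compute the discriminant of x^3 + (-5)*x^2 + (-1)*x + (-2): Δ = -1259. Since Δ is not a rational square, the Galois group is not contained in A_3; it must be the full S_3 (irreducibility of the cubic rules out anything smaller).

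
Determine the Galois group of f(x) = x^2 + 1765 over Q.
Gal(K/Q) = Z/2Z (cyclic of order 2)

x^2 + 1765 is irreducible over Q since -1765 is not a rational square. The splitting field Q(sqrt(-1765)) has degree 2 over Q, and its unique nontrivial automorphism is sqrt(-1765) ↦ -sqrt(-1765). Hence Gal(Q(sqrt(-1765))/Q) = Z/2Z.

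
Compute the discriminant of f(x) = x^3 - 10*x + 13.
Δ = -563

For a depressed cubic x^3 + p x + q the discriminant is Δ = -4 p^3 - 27 q^2 = -4*(-10)^3 - 27*(13)^2 = 4000 - 4563 = -563.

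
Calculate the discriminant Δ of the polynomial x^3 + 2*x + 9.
Δ = -2219

For a depressed cubic x^3 + p x + q the discriminant is Δ = -4 p^3 - 27 q^2 = -4*(2)^3 - 27*(9)^2 = -32 - 2187 = -2219.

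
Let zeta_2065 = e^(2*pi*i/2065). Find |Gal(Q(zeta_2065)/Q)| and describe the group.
|Gal(Q(zeta_2065)/Q)| = phi(2065) = 1392; group ≅ (Z/2065Z)^* ≅ Z/4Z × Z/6Z × Z/58Z

The n-th cyclotomic polynomial Φ_2065(x) is the minimal polynomial of zeta_2065 over Q and has degree phi(2065) = 1392. So Q(zeta_2065) is a degree-1392 Galois extension with Galois group (Z/2065Z)^*. By CRT, (Z/2065Z)^* ≅ (Z/5Z)^* × (Z/7Z)^* × (Z/59Z)^*. Each prime-power unit group is (Z/5Z)^* ≅ Z/4Z; (Z/7Z)^* ≅ Z/6Z; (Z/59Z)^* ≅ Z/58Z. Hence Gal(Q(zeta_2065)/Q) ≅ Z/4Z × Z/6Z × Z/58Z.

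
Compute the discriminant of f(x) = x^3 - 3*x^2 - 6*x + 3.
Δ = 2241

For x^3 + a x^2 + b x + c the discriminant is Δ = 18 a b c - 4 a^3 c + a^2 b^2 - 4 b^3 - 27 c^2.
Plug a = -3, b = -6, c = 3:
  18*(-3)*(-6)*(3) - 4*(-3)^3*(3) + (-3)^2*(-6)^2 - 4*(-6)^3 - 27*(3)^2
  = 972 + (324) + 324 + (864) + (-243)
  = 2241.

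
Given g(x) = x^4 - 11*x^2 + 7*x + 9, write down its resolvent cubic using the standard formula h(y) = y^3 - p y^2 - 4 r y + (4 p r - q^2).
h(y) = y^3 + 11*y^2 - 36*y - 445

Identify coefficients: p = -11, q = 7, r = 9.
Plug into h(y) = y^3 - p y^2 - 4 r y + (4 p r - q^2):
  h(y) = y^3 - (-11) y^2 - 4*(9) y + (4*(-11)*(9) - (7)^2)
       = y^3 + (11) y^2 + (-36) y + (-445).
Simplifying: h(y) = y^3 + 11*y^2 - 36*y - 445.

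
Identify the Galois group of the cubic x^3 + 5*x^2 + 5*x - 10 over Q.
Gal(K/Q) = S_3 (symmetric group of order 6)

Compute the discriminant of x^3 + (5)*x^2 + (5)*x + (-10): Δ = -2075. Since Δ is not a rational square, the Galois group is not contained in A_3; it must be the full S_3 (irreducibility of the cubic rules out anything smaller).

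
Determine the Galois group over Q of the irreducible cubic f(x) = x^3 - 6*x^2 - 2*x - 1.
Gal(K/Q) = S_3 (symmetric group of order 6)

Compute the discriminant of x^3 + (-6)*x^2 + (-2)*x + (-1): Δ = -931. Since Δ is not a rational square, the Galois group is not contained in A_3; it must be the full S_3 (irreducibility of the cubic rules out anything smaller).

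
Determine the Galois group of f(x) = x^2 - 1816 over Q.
Gal(K/Q) = Z/2Z (cyclic of order 2)

x^2 - 1816 is irreducible over Q since 1816 is not a rational square. The splitting field Q(sqrt(1816)) has degree 2 over Q, and its unique nontrivial automorphism is sqrt(1816) ↦ -sqrt(1816). Hence Gal(Q(sqrt(1816))/Q) = Z/2Z.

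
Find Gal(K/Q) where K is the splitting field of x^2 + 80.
Gal(K/Q) = Z/2Z (cyclic of order 2)

x^2 + 80 is irreducible over Q since -80 is not a rational square. The splitting field Q(sqrt(-80)) has degree 2 over Q, and its unique nontrivial automorphism is sqrt(-80) ↦ -sqrt(-80). Hence Gal(Q(sqrt(-80))/Q) = Z/2Z.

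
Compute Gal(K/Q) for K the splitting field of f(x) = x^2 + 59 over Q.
Gal(K/Q) = Z/2Z (cyclic of order 2)

x^2 + 59 is irreducible over Q since -59 is not a rational square. The splitting field Q(sqrt(-59)) has degree 2 over Q, and its unique nontrivial automorphism is sqrt(-59) ↦ -sqrt(-59). Hence Gal(Q(sqrt(-59))/Q) = Z/2Z.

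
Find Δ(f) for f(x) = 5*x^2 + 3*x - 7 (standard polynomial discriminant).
Δ = 149

For a quadratic a x^2 + b x + c the discriminant is Δ = b^2 - 4ac = (3)^2 - 4*(5)*(-7) = 9 - (-140) = 149.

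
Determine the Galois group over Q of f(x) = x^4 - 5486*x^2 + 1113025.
Gal(K/Q) = Z/2Z (cyclic of order 2)

f factors as (x^2 - 5275)(x^2 - 211), so the splitting field is K = Q(sqrt(5275), sqrt(211)). The squarefree part of 5275 is 211 and the squarefree part of 211 is also 211, so sqrt(5275) and sqrt(211) are both rational multiples of sqrt(211). Hence Q(sqrt(5275)) = Q(sqrt(211)) = Q(sqrt(211)), and the splitting field collapses to a single degree-2 extension with Galois group Z/2Z.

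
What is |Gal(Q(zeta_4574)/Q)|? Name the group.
|Gal(Q(zeta_4574)/Q)| = phi(4574) = 2286; group ≅ (Z/4574Z)^* ≅ Z/2286Z

The n-th cyclotomic polynomial Φ_4574(x) is the minimal polynomial of zeta_4574 over Q and has degree phi(4574) = 2286. So Q(zeta_4574) is a degree-2286 Galois extension with Galois group (Z/4574Z)^*. By CRT, (Z/4574Z)^* ≅ (Z/2Z)^* × (Z/2287Z)^*. Each prime-power unit group is (Z/2Z)^* ≅ trivial group (order 1); (Z/2287Z)^* ≅ Z/2286Z. Hence Gal(Q(zeta_4574)/Q) ≅ Z/2286Z.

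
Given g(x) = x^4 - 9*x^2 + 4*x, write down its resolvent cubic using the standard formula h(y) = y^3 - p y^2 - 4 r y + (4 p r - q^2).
h(y) = y^3 + 9*y^2 - 16

Identify coefficients: p = -9, q = 4, r = 0.
Plug into h(y) = y^3 - p y^2 - 4 r y + (4 p r - q^2):
  h(y) = y^3 - (-9) y^2 - 4*(0) y + (4*(-9)*(0) - (4)^2)
       = y^3 + (9) y^2 + (0) y + (-16).
Simplifying: h(y) = y^3 + 9*y^2 - 16.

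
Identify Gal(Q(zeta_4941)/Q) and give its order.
|Gal(Q(zeta_4941)/Q)| = phi(4941) = 3240; group ≅ (Z/4941Z)^* ≅ Z/54Z × Z/60Z

The n-th cyclotomic polynomial Φ_4941(x) is the minimal polynomial of zeta_4941 over Q and has degree phi(4941) = 3240. So Q(zeta_4941) is a degree-3240 Galois extension with Galois group (Z/4941Z)^*. By CRT, (Z/4941Z)^* ≅ (Z/81Z)^* × (Z/61Z)^*. Each prime-power unit group is (Z/81Z)^* ≅ Z/54Z; (Z/61Z)^* ≅ Z/60Z. Hence Gal(Q(zeta_4941)/Q) ≅ Z/54Z × Z/60Z.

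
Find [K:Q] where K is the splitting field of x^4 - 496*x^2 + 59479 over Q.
[K:Q] = 4

f factors as (x^2 - 293)(x^2 - 203); the splitting field is K = Q(sqrt(293), sqrt(203)). Since 293, 203, and 59479 are all non-squares in Q, the three subfields Q(sqrt(293)), Q(sqrt(203)), Q(sqrt(59479)) are distinct degree-2 extensions, so [K:Q] = 4 (Klein four Galois group).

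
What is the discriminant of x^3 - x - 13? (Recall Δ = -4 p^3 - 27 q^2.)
Δ = -4559

For a depressed cubic x^3 + p x + q the discriminant is Δ = -4 p^3 - 27 q^2 = -4*(-1)^3 - 27*(-13)^2 = 4 - 4563 = -4559.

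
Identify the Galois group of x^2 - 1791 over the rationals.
Gal(K/Q) = Z/2Z (cyclic of order 2)

x^2 - 1791 is irreducible over Q since 1791 is not a rational square. The splitting field Q(sqrt(1791)) has degree 2 over Q, and its unique nontrivial automorphism is sqrt(1791) ↦ -sqrt(1791). Hence Gal(Q(sqrt(1791))/Q) = Z/2Z.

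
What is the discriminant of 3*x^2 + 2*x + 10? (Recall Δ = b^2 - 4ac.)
Δ = -116

For a quadratic a x^2 + b x + c the discriminant is Δ = b^2 - 4ac = (2)^2 - 4*(3)*(10) = 4 - (120) = -116.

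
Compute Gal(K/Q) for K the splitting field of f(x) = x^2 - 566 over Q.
Gal(K/Q) = Z/2Z (cyclic of order 2)

x^2 - 566 is irreducible over Q since 566 is not a rational square. The splitting field Q(sqrt(566)) has degree 2 over Q, and its unique nontrivial automorphism is sqrt(566) ↦ -sqrt(566). Hence Gal(Q(sqrt(566))/Q) = Z/2Z.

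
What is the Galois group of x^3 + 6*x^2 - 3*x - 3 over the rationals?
Gal(K/Q) = S_3 (symmetric group of order 6)

Compute the discriminant of x^3 + (6)*x^2 + (-3)*x + (-3): Δ = 3753. Since Δ is not a rational square, the Galois group is not contained in A_3; it must be the full S_3 (irreducibility of the cubic rules out anything smaller).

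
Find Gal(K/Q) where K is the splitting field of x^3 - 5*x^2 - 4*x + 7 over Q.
Gal(K/Q) = S_3 (symmetric group of order 6)

Compute the discriminant of x^3 + (-5)*x^2 + (-4)*x + (7): Δ = 5353. Since Δ is not a rational square, the Galois group is not contained in A_3; it must be the full S_3 (irreducibility of the cubic rules out anything smaller).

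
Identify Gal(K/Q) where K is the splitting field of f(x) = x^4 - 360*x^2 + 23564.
Gal(K/Q) = V_4 (Klein four-group, Z/2Z × Z/2Z)

f factors as (x^2 - 274)(x^2 - 86), so the splitting field is K = Q(sqrt(274), sqrt(86)). The elements 274, 86, 23564 are all non-squares in Q, so sqrt(274) and sqrt(86) generate independent quadratic extensions. Thus [K:Q] = 4 and Gal(K/Q) is generated by the two order-2 automorphisms sqrt(274) ↦ -sqrt(274) and sqrt(86) ↦ -sqrt(86), giving V_4.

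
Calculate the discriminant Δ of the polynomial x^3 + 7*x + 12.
Δ = -5260

For a depressed cubic x^3 + p x + q the discriminant is Δ = -4 p^3 - 27 q^2 = -4*(7)^3 - 27*(12)^2 = -1372 - 3888 = -5260.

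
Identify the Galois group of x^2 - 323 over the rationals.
Gal(K/Q) = Z/2Z (cyclic of order 2)

x^2 - 323 is irreducible over Q since 323 is not a rational square. The splitting field Q(sqrt(323)) has degree 2 over Q, and its unique nontrivial automorphism is sqrt(323) ↦ -sqrt(323). Hence Gal(Q(sqrt(323))/Q) = Z/2Z.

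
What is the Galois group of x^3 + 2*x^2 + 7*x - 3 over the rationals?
Gal(K/Q) = S_3 (symmetric group of order 6)

Compute the discriminant of x^3 + (2)*x^2 + (7)*x + (-3): Δ = -2079. Since Δ is not a rational square, the Galois group is not contained in A_3; it must be the full S_3 (irreducibility of the cubic rules out anything smaller).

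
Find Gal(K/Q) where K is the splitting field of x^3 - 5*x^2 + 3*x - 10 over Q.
Gal(K/Q) = S_3 (symmetric group of order 6)

Compute the discriminant of x^3 + (-5)*x^2 + (3)*x + (-10): Δ = -4883. Since Δ is not a rational square, the Galois group is not contained in A_3; it must be the full S_3 (irreducibility of the cubic rules out anything smaller).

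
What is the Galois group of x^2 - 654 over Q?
Gal(K/Q) = Z/2Z (cyclic of order 2)

x^2 - 654 is irreducible over Q since 654 is not a rational square. The splitting field Q(sqrt(654)) has degree 2 over Q, and its unique nontrivial automorphism is sqrt(654) ↦ -sqrt(654). Hence Gal(Q(sqrt(654))/Q) = Z/2Z.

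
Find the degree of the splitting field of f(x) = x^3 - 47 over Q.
[K:Q] = 6

x^3 - 47 has one real root r = 47^(1/3) and two complex roots r*zeta_3, r*zeta_3^2 where zeta_3 = e^(2*pi*i/3). The splitting field is Q(r, zeta_3). [Q(r):Q] = 3 and [Q(zeta_3):Q] = 2 with gcd = 1, so [Q(r, zeta_3):Q] = 3 * 2 = 6.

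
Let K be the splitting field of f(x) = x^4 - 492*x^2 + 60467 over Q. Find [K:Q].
[K:Q] = 4

f factors as (x^2 - 253)(x^2 - 239); the splitting field is K = Q(sqrt(253), sqrt(239)). Since 253, 239, and 60467 are all non-squares in Q, the three subfields Q(sqrt(253)), Q(sqrt(239)), Q(sqrt(60467)) are distinct degree-2 extensions, so [K:Q] = 4 (Klein four Galois group).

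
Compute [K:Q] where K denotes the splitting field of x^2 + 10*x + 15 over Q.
[K:Q] = 2

The discriminant of x^2 + (10)*x + (15) is b^2 - 4c = 100 - (60) = 40. Since 40 is not a perfect square in Q, the polynomial is irreducible over Q. Its two roots generate a degree-2 extension, so [K:Q] = 2.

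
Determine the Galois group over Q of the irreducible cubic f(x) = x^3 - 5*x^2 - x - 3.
Gal(K/Q) = S_3 (symmetric group of order 6)

Compute the discriminant of x^3 + (-5)*x^2 + (-1)*x + (-3): Δ = -1984. Since Δ is not a rational square, the Galois group is not contained in A_3; it must be the full S_3 (irreducibility of the cubic rules out anything smaller).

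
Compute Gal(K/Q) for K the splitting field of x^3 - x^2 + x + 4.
Gal(K/Q) = S_3 (symmetric group of order 6)

Compute the discriminant of x^3 + (-1)*x^2 + (1)*x + (4): Δ = -491. Since Δ is not a rational square, the Galois group is not contained in A_3; it must be the full S_3 (irreducibility of the cubic rules out anything smaller).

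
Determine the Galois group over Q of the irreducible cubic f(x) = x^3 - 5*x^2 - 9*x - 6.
Gal(K/Q) = S_3 (symmetric group of order 6)

Compute the discriminant of x^3 + (-5)*x^2 + (-9)*x + (-6): Δ = -3891. Since Δ is not a rational square, the Galois group is not contained in A_3; it must be the full S_3 (irreducibility of the cubic rules out anything smaller).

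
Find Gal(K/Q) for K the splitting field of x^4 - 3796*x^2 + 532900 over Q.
Gal(K/Q) = Z/2Z (cyclic of order 2)

f factors as (x^2 - 146)(x^2 - 3650), so the splitting field is K = Q(sqrt(146), sqrt(3650)). The squarefree part of 146 is 146 and the squarefree part of 3650 is also 146, so sqrt(146) and sqrt(3650) are both rational multiples of sqrt(146). Hence Q(sqrt(146)) = Q(sqrt(3650)) = Q(sqrt(146)), and the splitting field collapses to a single degree-2 extension with Galois group Z/2Z.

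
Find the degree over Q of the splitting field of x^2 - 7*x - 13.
[K:Q] = 2

The discriminant of x^2 + (-7)*x + (-13) is b^2 - 4c = 49 - (-52) = 101. Since 101 is not a perfect square in Q, the polynomial is irreducible over Q. Its two roots generate a degree-2 extension, so [K:Q] = 2.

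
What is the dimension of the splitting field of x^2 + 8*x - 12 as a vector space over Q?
[K:Q] = 2

The discriminant of x^2 + (8)*x + (-12) is b^2 - 4c = 64 - (-48) = 112. Since 112 is not a perfect square in Q, the polynomial is irreducible over Q. Its two roots generate a degree-2 extension, so [K:Q] = 2.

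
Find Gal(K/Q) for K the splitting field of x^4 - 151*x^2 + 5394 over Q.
Gal(K/Q) = V_4 (Klein four-group, Z/2Z × Z/2Z)

f factors as (x^2 - 58)(x^2 - 93), so the splitting field is K = Q(sqrt(58), sqrt(93)). The elements 58, 93, 5394 are all non-squares in Q, so sqrt(58) and sqrt(93) generate independent quadratic extensions. Thus [K:Q] = 4 and Gal(K/Q) is generated by the two order-2 automorphisms sqrt(58) ↦ -sqrt(58) and sqrt(93) ↦ -sqrt(93), giving V_4.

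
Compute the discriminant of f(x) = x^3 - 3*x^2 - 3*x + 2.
Δ = 621

For x^3 + a x^2 + b x + c the discriminant is Δ = 18 a b c - 4 a^3 c + a^2 b^2 - 4 b^3 - 27 c^2.
Plug a = -3, b = -3, c = 2:
  18*(-3)*(-3)*(2) - 4*(-3)^3*(2) + (-3)^2*(-3)^2 - 4*(-3)^3 - 27*(2)^2
  = 324 + (216) + 81 + (108) + (-108)
  = 621.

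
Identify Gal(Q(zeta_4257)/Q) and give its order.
|Gal(Q(zeta_4257)/Q)| = phi(4257) = 2520; group ≅ (Z/4257Z)^* ≅ Z/6Z × Z/10Z × Z/42Z

The n-th cyclotomic polynomial Φ_4257(x) is the minimal polynomial of zeta_4257 over Q and has degree phi(4257) = 2520. So Q(zeta_4257) is a degree-2520 Galois extension with Galois group (Z/4257Z)^*. By CRT, (Z/4257Z)^* ≅ (Z/9Z)^* × (Z/11Z)^* × (Z/43Z)^*. Each prime-power unit group is (Z/9Z)^* ≅ Z/6Z; (Z/11Z)^* ≅ Z/10Z; (Z/43Z)^* ≅ Z/42Z. Hence Gal(Q(zeta_4257)/Q) ≅ Z/6Z × Z/10Z × Z/42Z.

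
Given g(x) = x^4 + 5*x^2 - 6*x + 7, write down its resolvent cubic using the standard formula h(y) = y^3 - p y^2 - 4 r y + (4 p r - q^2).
h(y) = y^3 - 5*y^2 - 28*y + 104

Identify coefficients: p = 5, q = -6, r = 7.
Plug into h(y) = y^3 - p y^2 - 4 r y + (4 p r - q^2):
  h(y) = y^3 - (5) y^2 - 4*(7) y + (4*(5)*(7) - (-6)^2)
       = y^3 + (-5) y^2 + (-28) y + (104).
Simplifying: h(y) = y^3 - 5*y^2 - 28*y + 104.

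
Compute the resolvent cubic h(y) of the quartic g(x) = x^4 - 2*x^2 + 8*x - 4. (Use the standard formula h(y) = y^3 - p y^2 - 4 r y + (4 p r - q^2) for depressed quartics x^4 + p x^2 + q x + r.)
h(y) = y^3 + 2*y^2 + 16*y - 32

Identify coefficients: p = -2, q = 8, r = -4.
Plug into h(y) = y^3 - p y^2 - 4 r y + (4 p r - q^2):
  h(y) = y^3 - (-2) y^2 - 4*(-4) y + (4*(-2)*(-4) - (8)^2)
       = y^3 + (2) y^2 + (16) y + (-32).
Simplifying: h(y) = y^3 + 2*y^2 + 16*y - 32.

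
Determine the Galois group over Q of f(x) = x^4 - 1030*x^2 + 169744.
Gal(K/Q) = Z/2Z (cyclic of order 2)

f factors as (x^2 - 824)(x^2 - 206), so the splitting field is K = Q(sqrt(824), sqrt(206)). The squarefree part of 824 is 206 and the squarefree part of 206 is also 206, so sqrt(824) and sqrt(206) are both rational multiples of sqrt(206). Hence Q(sqrt(824)) = Q(sqrt(206)) = Q(sqrt(206)), and the splitting field collapses to a single degree-2 extension with Galois group Z/2Z.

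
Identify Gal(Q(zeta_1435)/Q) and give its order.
|Gal(Q(zeta_1435)/Q)| = phi(1435) = 960; group ≅ (Z/1435Z)^* ≅ Z/4Z × Z/6Z × Z/40Z

The n-th cyclotomic polynomial Φ_1435(x) is the minimal polynomial of zeta_1435 over Q and has degree phi(1435) = 960. So Q(zeta_1435) is a degree-960 Galois extension with Galois group (Z/1435Z)^*. By CRT, (Z/1435Z)^* ≅ (Z/5Z)^* × (Z/7Z)^* × (Z/41Z)^*. Each prime-power unit group is (Z/5Z)^* ≅ Z/4Z; (Z/7Z)^* ≅ Z/6Z; (Z/41Z)^* ≅ Z/40Z. Hence Gal(Q(zeta_1435)/Q) ≅ Z/4Z × Z/6Z × Z/40Z.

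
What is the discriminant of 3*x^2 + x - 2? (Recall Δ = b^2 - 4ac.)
Δ = 25

For a quadratic a x^2 + b x + c the discriminant is Δ = b^2 - 4ac = (1)^2 - 4*(3)*(-2) = 1 - (-24) = 25.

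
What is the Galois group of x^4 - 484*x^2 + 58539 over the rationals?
Gal(K/Q) = V_4 (Klein four-group, Z/2Z × Z/2Z)

f factors as (x^2 - 237)(x^2 - 247), so the splitting field is K = Q(sqrt(237), sqrt(247)). The elements 237, 247, 58539 are all non-squares in Q, so sqrt(237) and sqrt(247) generate independent quadratic extensions. Thus [K:Q] = 4 and Gal(K/Q) is generated by the two order-2 automorphisms sqrt(237) ↦ -sqrt(237) and sqrt(247) ↦ -sqrt(247), giving V_4.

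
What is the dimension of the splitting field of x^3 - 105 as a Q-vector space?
[K:Q] = 6

x^3 - 105 has one real root r = 105^(1/3) and two complex roots r*zeta_3, r*zeta_3^2 where zeta_3 = e^(2*pi*i/3). The splitting field is Q(r, zeta_3). [Q(r):Q] = 3 and [Q(zeta_3):Q] = 2 with gcd = 1, so [Q(r, zeta_3):Q] = 3 * 2 = 6.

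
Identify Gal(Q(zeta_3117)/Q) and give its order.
|Gal(Q(zeta_3117)/Q)| = phi(3117) = 2076; group ≅ (Z/3117Z)^* ≅ Z/2Z × Z/1038Z

The n-th cyclotomic polynomial Φ_3117(x) is the minimal polynomial of zeta_3117 over Q and has degree phi(3117) = 2076. So Q(zeta_3117) is a degree-2076 Galois extension with Galois group (Z/3117Z)^*. By CRT, (Z/3117Z)^* ≅ (Z/3Z)^* × (Z/1039Z)^*. Each prime-power unit group is (Z/3Z)^* ≅ Z/2Z; (Z/1039Z)^* ≅ Z/1038Z. Hence Gal(Q(zeta_3117)/Q) ≅ Z/2Z × Z/1038Z.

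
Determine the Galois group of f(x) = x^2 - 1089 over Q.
Gal(K/Q) = trivial group (order 1)

x^2 - 1089 factors as (x - 33)(x + 33) over Q, so its splitting field is Q itself and the Galois group is trivial.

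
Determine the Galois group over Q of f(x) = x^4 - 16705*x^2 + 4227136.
Gal(K/Q) = Z/2Z (cyclic of order 2)

f factors as (x^2 - 257)(x^2 - 16448), so the splitting field is K = Q(sqrt(257), sqrt(16448)). The squarefree part of 257 is 257 and the squarefree part of 16448 is also 257, so sqrt(257) and sqrt(16448) are both rational multiples of sqrt(257). Hence Q(sqrt(257)) = Q(sqrt(16448)) = Q(sqrt(257)), and the splitting field collapses to a single degree-2 extension with Galois group Z/2Z.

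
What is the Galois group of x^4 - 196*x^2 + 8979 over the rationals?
Gal(K/Q) = V_4 (Klein four-group, Z/2Z × Z/2Z)

f factors as (x^2 - 73)(x^2 - 123), so the splitting field is K = Q(sqrt(73), sqrt(123)). The elements 73, 123, 8979 are all non-squares in Q, so sqrt(73) and sqrt(123) generate independent quadratic extensions. Thus [K:Q] = 4 and Gal(K/Q) is generated by the two order-2 automorphisms sqrt(73) ↦ -sqrt(73) and sqrt(123) ↦ -sqrt(123), giving V_4.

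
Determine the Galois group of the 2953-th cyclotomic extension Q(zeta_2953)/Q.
|Gal(Q(zeta_2953)/Q)| = phi(2953) = 2952; group ≅ (Z/2953Z)^* ≅ Z/2952Z

The n-th cyclotomic polynomial Φ_2953(x) is the minimal polynomial of zeta_2953 over Q and has degree phi(2953) = 2952. So Q(zeta_2953) is a degree-2952 Galois extension with Galois group (Z/2953Z)^*. (Z/2953Z)^* is cyclic since 2953 is an odd prime power (or 4). Hence Gal(Q(zeta_2953)/Q) ≅ Z/2952Z.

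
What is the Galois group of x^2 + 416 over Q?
Gal(K/Q) = Z/2Z (cyclic of order 2)

x^2 + 416 is irreducible over Q since -416 is not a rational square. The splitting field Q(sqrt(-416)) has degree 2 over Q, and its unique nontrivial automorphism is sqrt(-416) ↦ -sqrt(-416). Hence Gal(Q(sqrt(-416))/Q) = Z/2Z.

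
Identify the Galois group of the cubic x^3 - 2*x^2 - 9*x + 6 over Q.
Gal(K/Q) = S_3 (symmetric group of order 6)

Compute the discriminant of x^3 + (-2)*x^2 + (-9)*x + (6): Δ = 4404. Since Δ is not a rational square, the Galois group is not contained in A_3; it must be the full S_3 (irreducibility of the cubic rules out anything smaller).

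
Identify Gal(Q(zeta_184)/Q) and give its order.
|Gal(Q(zeta_184)/Q)| = phi(184) = 88; group ≅ (Z/184Z)^* ≅ Z/2Z × Z/2Z × Z/22Z

The n-th cyclotomic polynomial Φ_184(x) is the minimal polynomial of zeta_184 over Q and has degree phi(184) = 88. So Q(zeta_184) is a degree-88 Galois extension with Galois group (Z/184Z)^*. By CRT, (Z/184Z)^* ≅ (Z/8Z)^* × (Z/23Z)^*. Each prime-power unit group is (Z/8Z)^* ≅ Z/2Z × Z/2Z; (Z/23Z)^* ≅ Z/22Z. Hence Gal(Q(zeta_184)/Q) ≅ Z/2Z × Z/2Z × Z/22Z.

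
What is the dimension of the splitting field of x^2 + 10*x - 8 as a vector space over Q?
[K:Q] = 2

The discriminant of x^2 + (10)*x + (-8) is b^2 - 4c = 100 - (-32) = 132. Since 132 is not a perfect square in Q, the polynomial is irreducible over Q. Its two roots generate a degree-2 extension, so [K:Q] = 2.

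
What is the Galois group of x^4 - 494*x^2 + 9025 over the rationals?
Gal(K/Q) = Z/2Z (cyclic of order 2)

f factors as (x^2 - 19)(x^2 - 475), so the splitting field is K = Q(sqrt(19), sqrt(475)). The squarefree part of 19 is 19 and the squarefree part of 475 is also 19, so sqrt(19) and sqrt(475) are both rational multiples of sqrt(19). Hence Q(sqrt(19)) = Q(sqrt(475)) = Q(sqrt(19)), and the splitting field collapses to a single degree-2 extension with Galois group Z/2Z.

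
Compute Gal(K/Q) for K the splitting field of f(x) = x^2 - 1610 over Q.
Gal(K/Q) = Z/2Z (cyclic of order 2)

x^2 - 1610 is irreducible over Q since 1610 is not a rational square. The splitting field Q(sqrt(1610)) has degree 2 over Q, and its unique nontrivial automorphism is sqrt(1610) ↦ -sqrt(1610). Hence Gal(Q(sqrt(1610))/Q) = Z/2Z.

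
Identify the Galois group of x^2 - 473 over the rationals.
Gal(K/Q) = Z/2Z (cyclic of order 2)

x^2 - 473 is irreducible over Q since 473 is not a rational square. The splitting field Q(sqrt(473)) has degree 2 over Q, and its unique nontrivial automorphism is sqrt(473) ↦ -sqrt(473). Hence Gal(Q(sqrt(473))/Q) = Z/2Z.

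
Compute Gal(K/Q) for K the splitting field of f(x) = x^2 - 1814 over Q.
Gal(K/Q) = Z/2Z (cyclic of order 2)

x^2 - 1814 is irreducible over Q since 1814 is not a rational square. The splitting field Q(sqrt(1814)) has degree 2 over Q, and its unique nontrivial automorphism is sqrt(1814) ↦ -sqrt(1814). Hence Gal(Q(sqrt(1814))/Q) = Z/2Z.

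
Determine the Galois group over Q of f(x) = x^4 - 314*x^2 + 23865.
Gal(K/Q) = V_4 (Klein four-group, Z/2Z × Z/2Z)

f factors as (x^2 - 129)(x^2 - 185), so the splitting field is K = Q(sqrt(129), sqrt(185)). The elements 129, 185, 23865 are all non-squares in Q, so sqrt(129) and sqrt(185) generate independent quadratic extensions. Thus [K:Q] = 4 and Gal(K/Q) is generated by the two order-2 automorphisms sqrt(129) ↦ -sqrt(129) and sqrt(185) ↦ -sqrt(185), giving V_4.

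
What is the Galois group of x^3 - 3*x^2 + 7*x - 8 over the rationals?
Gal(K/Q) = S_3 (symmetric group of order 6)

Compute the discriminant of x^3 + (-3)*x^2 + (7)*x + (-8): Δ = -499. Since Δ is not a rational square, the Galois group is not contained in A_3; it must be the full S_3 (irreducibility of the cubic rules out anything smaller).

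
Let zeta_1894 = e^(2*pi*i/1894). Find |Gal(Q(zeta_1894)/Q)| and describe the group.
|Gal(Q(zeta_1894)/Q)| = phi(1894) = 946; group ≅ (Z/1894Z)^* ≅ Z/946Z

The n-th cyclotomic polynomial Φ_1894(x) is the minimal polynomial of zeta_1894 over Q and has degree phi(1894) = 946. So Q(zeta_1894) is a degree-946 Galois extension with Galois group (Z/1894Z)^*. By CRT, (Z/1894Z)^* ≅ (Z/2Z)^* × (Z/947Z)^*. Each prime-power unit group is (Z/2Z)^* ≅ trivial group (order 1); (Z/947Z)^* ≅ Z/946Z. Hence Gal(Q(zeta_1894)/Q) ≅ Z/946Z.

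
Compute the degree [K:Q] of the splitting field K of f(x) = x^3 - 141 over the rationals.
[K:Q] = 6

x^3 - 141 has one real root r = 141^(1/3) and two complex roots r*zeta_3, r*zeta_3^2 where zeta_3 = e^(2*pi*i/3). The splitting field is Q(r, zeta_3). [Q(r):Q] = 3 and [Q(zeta_3):Q] = 2 with gcd = 1, so [Q(r, zeta_3):Q] = 3 * 2 = 6.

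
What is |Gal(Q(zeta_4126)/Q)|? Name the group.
|Gal(Q(zeta_4126)/Q)| = phi(4126) = 2062; group ≅ (Z/4126Z)^* ≅ Z/2062Z

The n-th cyclotomic polynomial Φ_4126(x) is the minimal polynomial of zeta_4126 over Q and has degree phi(4126) = 2062. So Q(zeta_4126) is a degree-2062 Galois extension with Galois group (Z/4126Z)^*. By CRT, (Z/4126Z)^* ≅ (Z/2Z)^* × (Z/2063Z)^*. Each prime-power unit group is (Z/2Z)^* ≅ trivial group (order 1); (Z/2063Z)^* ≅ Z/2062Z. Hence Gal(Q(zeta_4126)/Q) ≅ Z/2062Z.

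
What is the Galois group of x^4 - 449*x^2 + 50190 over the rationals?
Gal(K/Q) = V_4 (Klein four-group, Z/2Z × Z/2Z)

f factors as (x^2 - 239)(x^2 - 210), so the splitting field is K = Q(sqrt(239), sqrt(210)). The elements 239, 210, 50190 are all non-squares in Q, so sqrt(239) and sqrt(210) generate independent quadratic extensions. Thus [K:Q] = 4 and Gal(K/Q) is generated by the two order-2 automorphisms sqrt(239) ↦ -sqrt(239) and sqrt(210) ↦ -sqrt(210), giving V_4.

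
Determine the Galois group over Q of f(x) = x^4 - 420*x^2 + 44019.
Gal(K/Q) = V_4 (Klein four-group, Z/2Z × Z/2Z)

f factors as (x^2 - 201)(x^2 - 219), so the splitting field is K = Q(sqrt(201), sqrt(219)). The elements 201, 219, 44019 are all non-squares in Q, so sqrt(201) and sqrt(219) generate independent quadratic extensions. Thus [K:Q] = 4 and Gal(K/Q) is generated by the two order-2 automorphisms sqrt(201) ↦ -sqrt(201) and sqrt(219) ↦ -sqrt(219), giving V_4.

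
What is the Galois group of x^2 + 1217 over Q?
Gal(K/Q) = Z/2Z (cyclic of order 2)

x^2 + 1217 is irreducible over Q since -1217 is not a rational square. The splitting field Q(sqrt(-1217)) has degree 2 over Q, and its unique nontrivial automorphism is sqrt(-1217) ↦ -sqrt(-1217). Hence Gal(Q(sqrt(-1217))/Q) = Z/2Z.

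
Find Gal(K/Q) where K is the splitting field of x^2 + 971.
Gal(K/Q) = Z/2Z (cyclic of order 2)

x^2 + 971 is irreducible over Q since -971 is not a rational square. The splitting field Q(sqrt(-971)) has degree 2 over Q, and its unique nontrivial automorphism is sqrt(-971) ↦ -sqrt(-971). Hence Gal(Q(sqrt(-971))/Q) = Z/2Z.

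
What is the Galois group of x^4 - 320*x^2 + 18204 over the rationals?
Gal(K/Q) = V_4 (Klein four-group, Z/2Z × Z/2Z)

f factors as (x^2 - 246)(x^2 - 74), so the splitting field is K = Q(sqrt(246), sqrt(74)). The elements 246, 74, 18204 are all non-squares in Q, so sqrt(246) and sqrt(74) generate independent quadratic extensions. Thus [K:Q] = 4 and Gal(K/Q) is generated by the two order-2 automorphisms sqrt(246) ↦ -sqrt(246) and sqrt(74) ↦ -sqrt(74), giving V_4.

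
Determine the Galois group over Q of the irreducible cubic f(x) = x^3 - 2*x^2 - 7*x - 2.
Gal(K/Q) = S_3 (symmetric group of order 6)

Compute the discriminant of x^3 + (-2)*x^2 + (-7)*x + (-2): Δ = 892. Since Δ is not a rational square, the Galois group is not contained in A_3; it must be the full S_3 (irreducibility of the cubic rules out anything smaller).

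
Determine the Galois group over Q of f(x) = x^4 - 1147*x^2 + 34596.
Gal(K/Q) = Z/2Z (cyclic of order 2)

f factors as (x^2 - 1116)(x^2 - 31), so the splitting field is K = Q(sqrt(1116), sqrt(31)). The squarefree part of 1116 is 31 and the squarefree part of 31 is also 31, so sqrt(1116) and sqrt(31) are both rational multiples of sqrt(31). Hence Q(sqrt(1116)) = Q(sqrt(31)) = Q(sqrt(31)), and the splitting field collapses to a single degree-2 extension with Galois group Z/2Z.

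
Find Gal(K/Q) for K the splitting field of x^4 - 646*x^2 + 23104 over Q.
Gal(K/Q) = Z/2Z (cyclic of order 2)

f factors as (x^2 - 608)(x^2 - 38), so the splitting field is K = Q(sqrt(608), sqrt(38)). The squarefree part of 608 is 38 and the squarefree part of 38 is also 38, so sqrt(608) and sqrt(38) are both rational multiples of sqrt(38). Hence Q(sqrt(608)) = Q(sqrt(38)) = Q(sqrt(38)), and the splitting field collapses to a single degree-2 extension with Galois group Z/2Z.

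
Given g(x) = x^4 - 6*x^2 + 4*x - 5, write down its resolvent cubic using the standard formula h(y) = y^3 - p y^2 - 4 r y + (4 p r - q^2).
h(y) = y^3 + 6*y^2 + 20*y + 104

Identify coefficients: p = -6, q = 4, r = -5.
Plug into h(y) = y^3 - p y^2 - 4 r y + (4 p r - q^2):
  h(y) = y^3 - (-6) y^2 - 4*(-5) y + (4*(-6)*(-5) - (4)^2)
       = y^3 + (6) y^2 + (20) y + (104).
Simplifying: h(y) = y^3 + 6*y^2 + 20*y + 104.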